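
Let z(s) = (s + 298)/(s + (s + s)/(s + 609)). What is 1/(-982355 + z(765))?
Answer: -175440/172344117773 ≈ -1.0180e-6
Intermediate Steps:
z(s) = (298 + s)/(s + 2*s/(609 + s)) (z(s) = (298 + s)/(s + (2*s)/(609 + s)) = (298 + s)/(s + 2*s/(609 + s)))
1/(-982355 + z(765)) = 1/(-982355 + (181482 + 765² + 907*765)/(765*(611 + 765))) = 1/(-982355 + (1/765)*(181482 + 585225 + 693855)/1376) = 1/(-982355 + (1/765)*(1/1376)*1460562) = 1/(-982355 + 243427/175440) = 1/(-172344117773/175440) = -175440/172344117773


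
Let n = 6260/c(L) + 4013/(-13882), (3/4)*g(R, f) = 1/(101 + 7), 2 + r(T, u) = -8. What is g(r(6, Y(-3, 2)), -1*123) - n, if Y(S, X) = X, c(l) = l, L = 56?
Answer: -438751660/3935547 ≈ -111.48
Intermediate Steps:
r(T, u) = -10 (r(T, u) = -2 - 8 = -10)
g(R, f) = 1/81 (g(R, f) = 4/(3*(101 + 7)) = (4/3)/108 = (4/3)*(1/108) = 1/81)
n = 5417287/48587 (n = 6260/56 + 4013/(-13882) = 6260*(1/56) + 4013*(-1/13882) = 1565/14 - 4013/13882 = 5417287/48587 ≈ 111.50)
g(r(6, Y(-3, 2)), -1*123) - n = 1/81 - 1*5417287/48587 = 1/81 - 5417287/48587 = -438751660/3935547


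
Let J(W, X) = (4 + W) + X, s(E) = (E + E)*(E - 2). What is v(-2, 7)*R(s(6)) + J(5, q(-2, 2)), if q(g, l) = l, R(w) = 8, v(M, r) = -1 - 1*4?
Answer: -29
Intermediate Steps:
v(M, r) = -5 (v(M, r) = -1 - 4 = -5)
s(E) = 2*E*(-2 + E) (s(E) = (2*E)*(-2 + E) = 2*E*(-2 + E))
J(W, X) = 4 + W + X
v(-2, 7)*R(s(6)) + J(5, q(-2, 2)) = -5*8 + (4 + 5 + 2) = -40 + 11 = -29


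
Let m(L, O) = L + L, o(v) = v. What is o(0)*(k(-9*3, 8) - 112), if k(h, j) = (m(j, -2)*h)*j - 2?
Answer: 0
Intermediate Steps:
m(L, O) = 2*L
k(h, j) = -2 + 2*h*j**2 (k(h, j) = ((2*j)*h)*j - 2 = (2*h*j)*j - 2 = 2*h*j**2 - 2 = -2 + 2*h*j**2)
o(0)*(k(-9*3, 8) - 112) = 0*((-2 + 2*(-9*3)*8**2) - 112) = 0*((-2 + 2*(-27)*64) - 112) = 0*((-2 - 3456) - 112) = 0*(-3458 - 112) = 0*(-3570) = 0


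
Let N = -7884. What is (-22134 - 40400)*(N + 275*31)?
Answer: -40084294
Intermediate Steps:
(-22134 - 40400)*(N + 275*31) = (-22134 - 40400)*(-7884 + 275*31) = -62534*(-7884 + 8525) = -62534*641 = -40084294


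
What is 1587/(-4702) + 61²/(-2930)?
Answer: -5536513/3444215 ≈ -1.6075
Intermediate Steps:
1587/(-4702) + 61²/(-2930) = 1587*(-1/4702) + 3721*(-1/2930) = -1587/4702 - 3721/2930 = -5536513/3444215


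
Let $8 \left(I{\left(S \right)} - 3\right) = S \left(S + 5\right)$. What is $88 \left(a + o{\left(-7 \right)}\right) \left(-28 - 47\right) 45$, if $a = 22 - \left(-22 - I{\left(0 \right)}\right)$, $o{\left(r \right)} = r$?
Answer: $-11880000$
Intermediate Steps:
$I{\left(S \right)} = 3 + \frac{S \left(5 + S\right)}{8}$ ($I{\left(S \right)} = 3 + \frac{S \left(S + 5\right)}{8} = 3 + \frac{S \left(5 + S\right)}{8}$)
$a = 47$ ($a = 22 + \left(\left(-5\right) \left(-4\right) + \left(\left(3 + \frac{0^{2}}{8} + \frac{5}{8} \cdot 0\right) + 2\right)\right) = 22 + \left(20 + \left(\left(3 + \frac{1}{8} \cdot 0 + 0\right) + 2\right)\right) = 22 + \left(20 + \left(\left(3 + 0 + 0\right) + 2\right)\right) = 22 + \left(20 + \left(3 + 2\right)\right) = 22 + \left(20 + 5\right) = 22 + 25 = 47$)
$88 \left(a + o{\left(-7 \right)}\right) \left(-28 - 47\right) 45 = 88 \left(47 - 7\right) \left(-28 - 47\right) 45 = 88 \cdot 40 \left(-75\right) 45 = 88 \left(-3000\right) 45 = \left(-264000\right) 45 = -11880000$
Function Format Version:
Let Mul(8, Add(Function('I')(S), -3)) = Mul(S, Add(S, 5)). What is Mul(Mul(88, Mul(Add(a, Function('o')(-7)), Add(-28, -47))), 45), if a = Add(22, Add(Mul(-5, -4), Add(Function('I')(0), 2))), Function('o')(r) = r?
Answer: -11880000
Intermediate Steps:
Function('I')(S) = Add(3, Mul(Rational(1, 8), S, Add(5, S))) (Function('I')(S) = Add(3, Mul(Rational(1, 8), Mul(S, Add(S, 5)))) = Add(3, Mul(Rational(1, 8), Mul(S, Add(5, S)))) = Add(3, Mul(Rational(1, 8), S, Add(5, S))))
a = 47 (a = Add(22, Add(Mul(-5, -4), Add(Add(3, Mul(Rational(1, 8), Pow(0, 2)), Mul(Rational(5, 8), 0)), 2))) = Add(22, Add(20, Add(Add(3, Mul(Rational(1, 8), 0), 0), 2))) = Add(22, Add(20, Add(Add(3, 0, 0), 2))) = Add(22, Add(20, Add(3, 2))) = Add(22, Add(20, 5)) = Add(22, 25) = 47)
Mul(Mul(88, Mul(Add(a, Function('o')(-7)), Add(-28, -47))), 45) = Mul(Mul(88, Mul(Add(47, -7), Add(-28, -47))), 45) = Mul(Mul(88, Mul(40, -75)), 45) = Mul(Mul(88, -3000), 45) = Mul(-264000, 45) = -11880000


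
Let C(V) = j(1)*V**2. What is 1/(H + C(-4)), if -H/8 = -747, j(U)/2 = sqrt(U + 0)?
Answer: 1/6008 ≈ 0.00016644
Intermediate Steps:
j(U) = 2*sqrt(U) (j(U) = 2*sqrt(U + 0) = 2*sqrt(U))
H = 5976 (H = -8*(-747) = 5976)
C(V) = 2*V**2 (C(V) = (2*sqrt(1))*V**2 = (2*1)*V**2 = 2*V**2)
1/(H + C(-4)) = 1/(5976 + 2*(-4)**2) = 1/(5976 + 2*16) = 1/(5976 + 32) = 1/6008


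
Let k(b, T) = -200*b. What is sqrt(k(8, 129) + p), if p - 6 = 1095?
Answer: I*sqrt(499) ≈ 22.338*I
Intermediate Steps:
p = 1101 (p = 6 + 1095 = 1101)
sqrt(k(8, 129) + p) = sqrt(-200*8 + 1101) = sqrt(-1600 + 1101) = sqrt(-499) = I*sqrt(499)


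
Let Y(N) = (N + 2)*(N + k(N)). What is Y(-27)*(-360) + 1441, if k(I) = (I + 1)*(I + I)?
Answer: 12394441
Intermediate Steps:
k(I) = 2*I*(1 + I) (k(I) = (1 + I)*(2*I) = 2*I*(1 + I))
Y(N) = (2 + N)*(N + 2*N*(1 + N)) (Y(N) = (N + 2)*(N + 2*N*(1 + N)) = (2 + N)*(N + 2*N*(1 + N)))
Y(-27)*(-360) + 1441 = -27*(6 + 2*(-27)² + 7*(-27))*(-360) + 1441 = -27*(6 + 2*729 - 189)*(-360) + 1441 = -27*(6 + 1458 - 189)*(-360) + 1441 = -27*1275*(-360) + 1441 = -34425*(-360) + 1441 = 12393000 + 1441 = 12394441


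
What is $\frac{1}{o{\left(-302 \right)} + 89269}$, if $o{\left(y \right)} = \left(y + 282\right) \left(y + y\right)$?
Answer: $\frac{1}{101349} \approx 9.8669 \cdot 10^{-6}$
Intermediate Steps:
$o{\left(y \right)} = 2 y \left(282 + y\right)$ ($o{\left(y \right)} = \left(282 + y\right) 2 y = 2 y \left(282 + y\right)$)
$\frac{1}{o{\left(-302 \right)} + 89269} = \frac{1}{2 \left(-302\right) \left(282 - 302\right) + 89269} = \frac{1}{2 \left(-302\right) \left(-20\right) + 89269} = \frac{1}{12080 + 89269} = \frac{1}{101349}$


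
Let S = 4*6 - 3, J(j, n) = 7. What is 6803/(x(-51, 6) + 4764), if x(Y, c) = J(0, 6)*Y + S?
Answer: 6803/4428 ≈ 1.5364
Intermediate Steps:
S = 21 (S = 24 - 3 = 21)
x(Y, c) = 21 + 7*Y (x(Y, c) = 7*Y + 21 = 21 + 7*Y)
6803/(x(-51, 6) + 4764) = 6803/((21 + 7*(-51)) + 4764) = 6803/((21 - 357) + 4764) = 6803/(-336 + 4764) = 6803/4428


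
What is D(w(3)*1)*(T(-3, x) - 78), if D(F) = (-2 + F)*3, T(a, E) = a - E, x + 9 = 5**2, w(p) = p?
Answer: -291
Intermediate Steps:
x = 16 (x = -9 + 5**2 = -9 + 25 = 16)
D(F) = -6 + 3*F
D(w(3)*1)*(T(-3, x) - 78) = (-6 + 3*(3*1))*((-3 - 1*16) - 78) = (-6 + 3*3)*((-3 - 16) - 78) = (-6 + 9)*(-19 - 78) = 3*(-97) = -291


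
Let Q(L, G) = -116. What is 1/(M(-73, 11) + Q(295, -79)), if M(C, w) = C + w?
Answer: -1/178 ≈ -0.0056180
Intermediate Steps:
1/(M(-73, 11) + Q(295, -79)) = 1/((-73 + 11) - 116) = 1/(-62 - 116) = 1/(-178) = -1/178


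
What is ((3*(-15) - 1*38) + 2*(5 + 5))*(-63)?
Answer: 3969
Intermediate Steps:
((3*(-15) - 1*38) + 2*(5 + 5))*(-63) = ((-45 - 38) + 2*10)*(-63) = (-83 + 20)*(-63) = -63*(-63) = 3969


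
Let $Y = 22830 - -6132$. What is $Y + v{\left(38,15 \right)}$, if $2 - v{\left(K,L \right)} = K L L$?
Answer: $20414$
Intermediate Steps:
$Y = 28962$ ($Y = 22830 + 6132 = 28962$)
$v{\left(K,L \right)} = 2 - K L^{2}$ ($v{\left(K,L \right)} = 2 - K L L = 2 - K L^{2}$)
$Y + v{\left(38,15 \right)} = 28962 + \left(2 - 38 \cdot 15^{2}\right) = 28962 + \left(2 - 38 \cdot 225\right) = 28962 + \left(2 - 8550\right) = 28962 - 8548 = 20414$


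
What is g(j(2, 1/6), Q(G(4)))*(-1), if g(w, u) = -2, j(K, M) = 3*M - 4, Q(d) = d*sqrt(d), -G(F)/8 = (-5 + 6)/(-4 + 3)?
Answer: 2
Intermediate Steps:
G(F) = 8 (G(F) = -8*(-5 + 6)/(-4 + 3) = -8/(-1) = -8*(-1) = 8)
Q(d) = d**(3/2)
j(K, M) = -4 + 3*M
g(j(2, 1/6), Q(G(4)))*(-1) = -2*(-1) = 2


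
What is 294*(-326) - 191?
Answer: -96035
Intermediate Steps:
294*(-326) - 191 = -95844 - 191 = -96035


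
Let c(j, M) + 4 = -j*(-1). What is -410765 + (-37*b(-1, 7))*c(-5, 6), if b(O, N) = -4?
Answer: -412097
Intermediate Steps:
c(j, M) = -4 + j (c(j, M) = -4 - j*(-1) = -4 + j)
-410765 + (-37*b(-1, 7))*c(-5, 6) = -410765 + (-37*(-4))*(-4 - 5) = -410765 + 148*(-9) = -410765 - 1332 = -412097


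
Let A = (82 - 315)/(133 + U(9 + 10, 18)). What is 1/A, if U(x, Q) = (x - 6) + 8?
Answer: -154/233 ≈ -0.66094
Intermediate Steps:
U(x, Q) = 2 + x (U(x, Q) = (-6 + x) + 8 = 2 + x)
A = -233/154 (A = (82 - 315)/(133 + (2 + (9 + 10))) = -233/(133 + (2 + 19)) = -233/(133 + 21) = -233/154 ≈ -1.5130)
1/A = 1/(-233/154) = -154/233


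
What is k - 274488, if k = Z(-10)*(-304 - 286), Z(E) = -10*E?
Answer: -333488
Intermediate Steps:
k = -59000 (k = (-10*(-10))*(-304 - 286) = 100*(-590) = -59000)
k - 274488 = -59000 - 274488 = -333488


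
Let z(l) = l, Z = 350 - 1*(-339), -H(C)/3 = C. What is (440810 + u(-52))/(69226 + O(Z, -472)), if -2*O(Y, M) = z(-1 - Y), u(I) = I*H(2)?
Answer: 441122/69571 ≈ 6.3406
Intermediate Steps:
H(C) = -3*C
Z = 689 (Z = 350 + 339 = 689)
u(I) = -6*I (u(I) = I*(-3*2) = I*(-6) = -6*I)
O(Y, M) = ½ + Y/2 (O(Y, M) = -(-1 - Y)/2 = ½ + Y/2)
(440810 + u(-52))/(69226 + O(Z, -472)) = (440810 - 6*(-52))/(69226 + (½ + (½)*689)) = (440810 + 312)/(69226 + (½ + 689/2)) = 441122/(69226 + 345) = 441122/69571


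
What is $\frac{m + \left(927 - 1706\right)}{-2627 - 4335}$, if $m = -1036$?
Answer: $\frac{1815}{6962} \approx 0.2607$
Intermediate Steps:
$\frac{m + \left(927 - 1706\right)}{-2627 - 4335} = \frac{-1036 + \left(927 - 1706\right)}{-2627 - 4335} = \frac{-1036 - 779}{-6962} = \left(-1815\right) \left(- \frac{1}{6962}\right) = \frac{1815}{6962}$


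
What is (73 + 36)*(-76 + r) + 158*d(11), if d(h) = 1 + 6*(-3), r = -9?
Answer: -11951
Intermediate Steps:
d(h) = -17 (d(h) = 1 - 18 = -17)
(73 + 36)*(-76 + r) + 158*d(11) = (73 + 36)*(-76 - 9) + 158*(-17) = 109*(-85) - 2686 = -9265 - 2686 = -11951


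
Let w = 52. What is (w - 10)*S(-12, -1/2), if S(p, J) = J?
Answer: -21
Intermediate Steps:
(w - 10)*S(-12, -1/2) = (52 - 10)*(-1/2) = 42*(-1*½) = 42*(-½) = -21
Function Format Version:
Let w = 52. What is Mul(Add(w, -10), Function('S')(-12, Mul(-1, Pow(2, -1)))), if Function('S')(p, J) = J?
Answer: -21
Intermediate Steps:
Mul(Add(w, -10), Function('S')(-12, Mul(-1, Pow(2, -1)))) = Mul(Add(52, -10), Mul(-1, Pow(2, -1))) = Mul(42, Mul(-1, Rational(1, 2))) = Mul(42, Rational(-1, 2)) = -21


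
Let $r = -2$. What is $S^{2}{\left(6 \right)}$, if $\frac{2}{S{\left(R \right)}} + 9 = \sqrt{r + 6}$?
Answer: $\frac{4}{49} \approx 0.081633$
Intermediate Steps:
$S{\left(R \right)} = - \frac{2}{7}$ ($S{\left(R \right)} = \frac{2}{-9 + \sqrt{-2 + 6}} = \frac{2}{-9 + \sqrt{4}} = \frac{2}{-9 + 2} = \frac{2}{-7} = 2 \left(- \frac{1}{7}\right) = - \frac{2}{7}$)
$S^{2}{\left(6 \right)} = \left(- \frac{2}{7}\right)^{2} = \frac{4}{49}$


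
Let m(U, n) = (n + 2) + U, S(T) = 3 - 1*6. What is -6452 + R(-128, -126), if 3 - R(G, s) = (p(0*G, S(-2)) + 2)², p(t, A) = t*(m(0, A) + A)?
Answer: -6453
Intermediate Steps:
S(T) = -3 (S(T) = 3 - 6 = -3)
m(U, n) = 2 + U + n (m(U, n) = (2 + n) + U = 2 + U + n)
p(t, A) = t*(2 + 2*A) (p(t, A) = t*((2 + 0 + A) + A) = t*((2 + A) + A) = t*(2 + 2*A))
R(G, s) = -1 (R(G, s) = 3 - (2*(0*G)*(1 - 3) + 2)² = 3 - (2*0*(-2) + 2)² = 3 - (0 + 2)² = 3 - 1*2² = 3 - 1*4 = 3 - 4 = -1)
-6452 + R(-128, -126) = -6452 - 1 = -6453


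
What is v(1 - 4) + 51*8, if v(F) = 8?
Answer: 416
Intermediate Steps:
v(1 - 4) + 51*8 = 8 + 51*8 = 8 + 408 = 416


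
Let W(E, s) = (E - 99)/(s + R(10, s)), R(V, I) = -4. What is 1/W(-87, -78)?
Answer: 41/93 ≈ 0.44086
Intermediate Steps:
W(E, s) = (-99 + E)/(-4 + s) (W(E, s) = (E - 99)/(s - 4) = (-99 + E)/(-4 + s))
1/W(-87, -78) = 1/((-99 - 87)/(-4 - 78)) = 1/(-186/(-82)) = 1/(-1/82*(-186)) = 1/(93/41) = 41/93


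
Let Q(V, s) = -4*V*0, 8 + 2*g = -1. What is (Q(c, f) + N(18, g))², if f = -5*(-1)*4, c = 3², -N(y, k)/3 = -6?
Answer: 324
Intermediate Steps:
g = -9/2 (g = -4 + (½)*(-1) = -4 - ½ = -9/2 ≈ -4.5000)
N(y, k) = 18 (N(y, k) = -3*(-6) = 18)
c = 9
f = 20 (f = 5*4 = 20)
Q(V, s) = 0
(Q(c, f) + N(18, g))² = (0 + 18)² = 18² = 324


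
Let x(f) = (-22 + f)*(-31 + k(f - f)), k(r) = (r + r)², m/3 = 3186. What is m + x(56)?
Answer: 8504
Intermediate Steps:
m = 9558 (m = 3*3186 = 9558)
k(r) = 4*r² (k(r) = (2*r)² = 4*r²)
x(f) = 682 - 31*f (x(f) = (-22 + f)*(-31 + 4*(f - f)²) = (-22 + f)*(-31 + 4*0²) = (-22 + f)*(-31 + 4*0) = (-22 + f)*(-31 + 0) = (-22 + f)*(-31) = 682 - 31*f)
m + x(56) = 9558 + (682 - 31*56) = 9558 + (682 - 1736) = 9558 - 1054 = 8504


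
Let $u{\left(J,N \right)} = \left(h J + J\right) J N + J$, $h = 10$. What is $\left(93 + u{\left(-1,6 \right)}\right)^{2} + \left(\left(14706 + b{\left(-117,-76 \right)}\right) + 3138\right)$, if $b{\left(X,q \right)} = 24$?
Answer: $42832$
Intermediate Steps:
$u{\left(J,N \right)} = J + 11 N J^{2}$ ($u{\left(J,N \right)} = \left(10 J + J\right) J N + J = 11 J J N + J = 11 J^{2} N + J = 11 N J^{2} + J = J + 11 N J^{2}$)
$\left(93 + u{\left(-1,6 \right)}\right)^{2} + \left(\left(14706 + b{\left(-117,-76 \right)}\right) + 3138\right) = \left(93 - \left(1 + 11 \left(-1\right) 6\right)\right)^{2} + \left(\left(14706 + 24\right) + 3138\right) = \left(93 - \left(1 - 66\right)\right)^{2} + \left(14730 + 3138\right) = \left(93 - -65\right)^{2} + 17868 = \left(93 + 65\right)^{2} + 17868 = 158^{2} + 17868 = 24964 + 17868 = 42832$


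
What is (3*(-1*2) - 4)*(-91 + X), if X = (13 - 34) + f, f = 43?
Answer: 690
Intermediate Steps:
X = 22 (X = (13 - 34) + 43 = -21 + 43 = 22)
(3*(-1*2) - 4)*(-91 + X) = (3*(-1*2) - 4)*(-91 + 22) = (3*(-2) - 4)*(-69) = (-6 - 4)*(-69) = -10*(-69) = 690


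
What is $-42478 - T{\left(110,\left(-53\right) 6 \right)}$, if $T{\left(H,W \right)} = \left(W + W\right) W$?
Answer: $-244726$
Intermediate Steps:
$T{\left(H,W \right)} = 2 W^{2}$ ($T{\left(H,W \right)} = 2 W W = 2 W^{2}$)
$-42478 - T{\left(110,\left(-53\right) 6 \right)} = -42478 - 2 \left(\left(-53\right) 6\right)^{2} = -42478 - 2 \left(-318\right)^{2} = -42478 - 2 \cdot 101124 = -42478 - 202248 = -244726$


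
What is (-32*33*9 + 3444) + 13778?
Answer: 7718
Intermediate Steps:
(-32*33*9 + 3444) + 13778 = (-1056*9 + 3444) + 13778 = (-9504 + 3444) + 13778 = -6060 + 13778 = 7718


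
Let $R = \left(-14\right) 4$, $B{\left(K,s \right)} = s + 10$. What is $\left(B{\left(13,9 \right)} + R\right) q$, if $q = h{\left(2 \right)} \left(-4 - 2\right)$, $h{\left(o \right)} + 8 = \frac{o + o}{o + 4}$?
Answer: $-1628$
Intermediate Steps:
$h{\left(o \right)} = -8 + \frac{2 o}{4 + o}$ ($h{\left(o \right)} = -8 + \frac{o + o}{o + 4} = -8 + \frac{2 o}{4 + o}$)
$B{\left(K,s \right)} = 10 + s$
$R = -56$
$q = 44$ ($q = \frac{2 \left(-16 - 6\right)}{4 + 2} \left(-4 - 2\right) = \frac{2 \left(-16 - 6\right)}{6} \left(-6\right) = 2 \cdot \frac{1}{6} \left(-22\right) \left(-6\right) = \left(- \frac{22}{3}\right) \left(-6\right) = 44$)
$\left(B{\left(13,9 \right)} + R\right) q = \left(\left(10 + 9\right) - 56\right) 44 = \left(19 - 56\right) 44 = \left(-37\right) 44 = -1628$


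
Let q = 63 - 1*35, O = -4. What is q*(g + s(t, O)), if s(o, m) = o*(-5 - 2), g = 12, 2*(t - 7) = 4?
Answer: -1428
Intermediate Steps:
t = 9 (t = 7 + (½)*4 = 7 + 2 = 9)
q = 28 (q = 63 - 35 = 28)
s(o, m) = -7*o (s(o, m) = o*(-7) = -7*o)
q*(g + s(t, O)) = 28*(12 - 7*9) = 28*(12 - 63) = 28*(-51) = -1428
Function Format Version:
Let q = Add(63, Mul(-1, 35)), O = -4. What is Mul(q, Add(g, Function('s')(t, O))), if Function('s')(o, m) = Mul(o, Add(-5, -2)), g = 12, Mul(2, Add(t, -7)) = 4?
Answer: -1428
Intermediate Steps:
t = 9 (t = Add(7, Mul(Rational(1, 2), 4)) = Add(7, 2) = 9)
q = 28 (q = Add(63, -35) = 28)
Function('s')(o, m) = Mul(-7, o) (Function('s')(o, m) = Mul(o, -7) = Mul(-7, o))
Mul(q, Add(g, Function('s')(t, O))) = Mul(28, Add(12, Mul(-7, 9))) = Mul(28, Add(12, -63)) = Mul(28, -51) = -1428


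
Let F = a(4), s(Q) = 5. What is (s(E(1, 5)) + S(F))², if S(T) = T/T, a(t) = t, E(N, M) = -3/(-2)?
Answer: 36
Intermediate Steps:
E(N, M) = 3/2 (E(N, M) = -3*(-½) = 3/2)
F = 4
S(T) = 1
(s(E(1, 5)) + S(F))² = (5 + 1)² = 6² = 36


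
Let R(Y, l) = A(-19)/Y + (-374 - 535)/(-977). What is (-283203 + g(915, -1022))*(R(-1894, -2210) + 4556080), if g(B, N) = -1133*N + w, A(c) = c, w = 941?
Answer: 3691250077612116168/925219 ≈ 3.9896e+12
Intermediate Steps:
g(B, N) = 941 - 1133*N (g(B, N) = -1133*N + 941 = 941 - 1133*N)
R(Y, l) = 909/977 - 19/Y (R(Y, l) = -19/Y + (-374 - 535)/(-977) = -19/Y - 909*(-1/977) = -19/Y + 909/977 = 909/977 - 19/Y)
(-283203 + g(915, -1022))*(R(-1894, -2210) + 4556080) = (-283203 + (941 - 1133*(-1022)))*((909/977 - 19/(-1894)) + 4556080) = (-283203 + (941 + 1157926))*((909/977 - 19*(-1/1894)) + 4556080) = (-283203 + 1158867)*((909/977 + 19/1894) + 4556080) = 875664*(1740209/1850438 + 4556080) = 875664*(8430745303249/1850438) = 3691250077612116168/925219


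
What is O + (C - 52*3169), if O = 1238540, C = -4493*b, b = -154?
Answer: 1765674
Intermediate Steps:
C = 691922 (C = -4493*(-154) = 691922)
O + (C - 52*3169) = 1238540 + (691922 - 52*3169) = 1238540 + (691922 - 1*164788) = 1238540 + (691922 - 164788) = 1238540 + 527134 = 1765674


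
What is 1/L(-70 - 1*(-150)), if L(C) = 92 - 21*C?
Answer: -1/1588 ≈ -0.00062972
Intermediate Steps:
L(C) = 92 - 21*C
1/L(-70 - 1*(-150)) = 1/(92 - 21*(-70 - 1*(-150))) = 1/(92 - 21*(-70 + 150)) = 1/(92 - 21*80) = 1/(92 - 1680) = 1/(-1588) = -1/1588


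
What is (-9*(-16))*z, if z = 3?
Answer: 432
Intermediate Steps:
(-9*(-16))*z = -9*(-16)*3 = 144*3 = 432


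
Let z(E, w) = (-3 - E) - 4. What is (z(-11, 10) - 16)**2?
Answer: 144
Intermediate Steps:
z(E, w) = -7 - E
(z(-11, 10) - 16)**2 = ((-7 - 1*(-11)) - 16)**2 = ((-7 + 11) - 16)**2 = (4 - 16)**2 = (-12)**2 = 144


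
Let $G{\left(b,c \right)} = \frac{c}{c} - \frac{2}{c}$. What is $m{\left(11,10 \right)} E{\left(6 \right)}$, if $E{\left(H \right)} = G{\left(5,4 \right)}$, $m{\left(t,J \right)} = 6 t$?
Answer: $33$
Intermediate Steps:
$G{\left(b,c \right)} = 1 - \frac{2}{c}$
$E{\left(H \right)} = \frac{1}{2}$ ($E{\left(H \right)} = \frac{-2 + 4}{4} = \frac{1}{4} \cdot 2 = \frac{1}{2}$)
$m{\left(11,10 \right)} E{\left(6 \right)} = 6 \cdot 11 \cdot \frac{1}{2} = 66 \cdot \frac{1}{2} = 33$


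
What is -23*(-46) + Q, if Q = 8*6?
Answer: 1106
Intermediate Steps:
Q = 48
-23*(-46) + Q = -23*(-46) + 48 = 1058 + 48 = 1106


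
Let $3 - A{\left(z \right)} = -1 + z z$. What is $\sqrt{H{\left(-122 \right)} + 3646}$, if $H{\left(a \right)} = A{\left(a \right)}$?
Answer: $i \sqrt{11234} \approx 105.99 i$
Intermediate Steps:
$A{\left(z \right)} = 4 - z^{2}$ ($A{\left(z \right)} = 3 - \left(-1 + z z\right) = 3 - \left(-1 + z^{2}\right) = 4 - z^{2}$)
$H{\left(a \right)} = 4 - a^{2}$
$\sqrt{H{\left(-122 \right)} + 3646} = \sqrt{\left(4 - \left(-122\right)^{2}\right) + 3646} = \sqrt{\left(4 - 14884\right) + 3646} = \sqrt{-14880 + 3646} = \sqrt{-11234} = i \sqrt{11234}$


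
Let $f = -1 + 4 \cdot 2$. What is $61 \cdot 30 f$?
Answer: $12810$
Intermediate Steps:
$f = 7$ ($f = -1 + 8 = 7$)
$61 \cdot 30 f = 61 \cdot 30 \cdot 7 = 1830 \cdot 7 = 12810$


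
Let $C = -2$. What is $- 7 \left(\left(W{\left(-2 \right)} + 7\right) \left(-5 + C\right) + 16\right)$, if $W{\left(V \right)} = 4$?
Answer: $427$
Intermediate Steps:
$- 7 \left(\left(W{\left(-2 \right)} + 7\right) \left(-5 + C\right) + 16\right) = - 7 \left(\left(4 + 7\right) \left(-5 - 2\right) + 16\right) = - 7 \left(11 \left(-7\right) + 16\right) = - 7 \left(-77 + 16\right) = \left(-7\right) \left(-61\right) = 427$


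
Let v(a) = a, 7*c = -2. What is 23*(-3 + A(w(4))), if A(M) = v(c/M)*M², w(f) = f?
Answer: -667/7 ≈ -95.286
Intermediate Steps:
c = -2/7 (c = (⅐)*(-2) = -2/7 ≈ -0.28571)
A(M) = -2*M/7 (A(M) = (-2/(7*M))*M² = -2*M/7)
23*(-3 + A(w(4))) = 23*(-3 - 2/7*4) = 23*(-3 - 8/7) = 23*(-29/7) = -667/7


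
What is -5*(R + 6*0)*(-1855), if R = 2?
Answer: 18550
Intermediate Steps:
-5*(R + 6*0)*(-1855) = -5*(2 + 6*0)*(-1855) = -5*(2 + 0)*(-1855) = -5*2*(-1855) = -10*(-1855) = 18550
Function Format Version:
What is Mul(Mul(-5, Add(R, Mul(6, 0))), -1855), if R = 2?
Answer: 18550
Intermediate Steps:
Mul(Mul(-5, Add(R, Mul(6, 0))), -1855) = Mul(Mul(-5, Add(2, Mul(6, 0))), -1855) = Mul(Mul(-5, Add(2, 0)), -1855) = Mul(Mul(-5, 2), -1855) = Mul(-10, -1855) = 18550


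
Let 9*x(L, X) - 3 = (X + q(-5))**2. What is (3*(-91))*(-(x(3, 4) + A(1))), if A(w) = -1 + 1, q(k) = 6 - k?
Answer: 6916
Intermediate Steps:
A(w) = 0
x(L, X) = 1/3 + (11 + X)**2/9 (x(L, X) = 1/3 + (X + (6 - 1*(-5)))**2/9 = 1/3 + (X + (6 + 5))**2/9 = 1/3 + (X + 11)**2/9 = 1/3 + (11 + X)**2/9)
(3*(-91))*(-(x(3, 4) + A(1))) = (3*(-91))*(-((1/3 + (11 + 4)**2/9) + 0)) = -(-273)*((1/3 + (1/9)*15**2) + 0) = -(-273)*((1/3 + (1/9)*225) + 0) = -(-273)*((1/3 + 25) + 0) = -(-273)*(76/3 + 0) = -(-273)*76/3 = -273*(-76/3) = 6916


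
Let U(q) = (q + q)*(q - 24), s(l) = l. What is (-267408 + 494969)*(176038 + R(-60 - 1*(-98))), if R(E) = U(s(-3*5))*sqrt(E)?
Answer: 40059383318 + 266246370*sqrt(38) ≈ 4.1701e+10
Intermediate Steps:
U(q) = 2*q*(-24 + q) (U(q) = (2*q)*(-24 + q) = 2*q*(-24 + q))
R(E) = 1170*sqrt(E) (R(E) = (2*(-3*5)*(-24 - 3*5))*sqrt(E) = (2*(-15)*(-24 - 15))*sqrt(E) = (2*(-15)*(-39))*sqrt(E) = 1170*sqrt(E))
(-267408 + 494969)*(176038 + R(-60 - 1*(-98))) = (-267408 + 494969)*(176038 + 1170*sqrt(-60 - 1*(-98))) = 227561*(176038 + 1170*sqrt(-60 + 98)) = 227561*(176038 + 1170*sqrt(38)) = 40059383318 + 266246370*sqrt(38)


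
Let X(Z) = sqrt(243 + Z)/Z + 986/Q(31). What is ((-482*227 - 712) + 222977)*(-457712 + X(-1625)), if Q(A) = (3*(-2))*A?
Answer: -1601269509453/31 - 112851*I*sqrt(1382)/1625 ≈ -5.1654e+10 - 2581.7*I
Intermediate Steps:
Q(A) = -6*A
X(Z) = -493/93 + sqrt(243 + Z)/Z (X(Z) = sqrt(243 + Z)/Z + 986/((-6*31)) = sqrt(243 + Z)/Z + 986/(-186) = sqrt(243 + Z)/Z + 986*(-1/186) = sqrt(243 + Z)/Z - 493/93 = -493/93 + sqrt(243 + Z)/Z)
((-482*227 - 712) + 222977)*(-457712 + X(-1625)) = ((-482*227 - 712) + 222977)*(-457712 + (-493/93 + sqrt(243 - 1625)/(-1625))) = ((-109414 - 712) + 222977)*(-457712 + (-493/93 - I*sqrt(1382)/1625)) = (-110126 + 222977)*(-457712 + (-493/93 - I*sqrt(1382)/1625)) = 112851*(-457712 + (-493/93 - I*sqrt(1382)/1625)) = 112851*(-42567709/93 - I*sqrt(1382)/1625) = -1601269509453/31 - 112851*I*sqrt(1382)/1625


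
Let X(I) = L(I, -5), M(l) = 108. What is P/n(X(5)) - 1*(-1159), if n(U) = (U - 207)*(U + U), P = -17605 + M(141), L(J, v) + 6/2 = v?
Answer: 3969463/3440 ≈ 1153.9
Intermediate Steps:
L(J, v) = -3 + v
X(I) = -8 (X(I) = -3 - 5 = -8)
P = -17497 (P = -17605 + 108 = -17497)
n(U) = 2*U*(-207 + U) (n(U) = (-207 + U)*(2*U) = 2*U*(-207 + U))
P/n(X(5)) - 1*(-1159) = -17497*(-1/(16*(-207 - 8))) - 1*(-1159) = -17497/(2*(-8)*(-215)) + 1159 = -17497/3440 + 1159 = 3969463/3440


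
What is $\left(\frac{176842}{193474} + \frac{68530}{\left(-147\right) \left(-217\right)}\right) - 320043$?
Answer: $- \frac{141083368602160}{440830509} \approx -3.2004 \cdot 10^{5}$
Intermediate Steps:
$\left(\frac{176842}{193474} + \frac{68530}{\left(-147\right) \left(-217\right)}\right) - 320043 = \left(176842 \cdot \frac{1}{193474} + \frac{68530}{31899}\right) - 320043 = \left(\frac{88421}{96737} + 68530 \cdot \frac{1}{31899}\right) - 320043 = \left(\frac{88421}{96737} + \frac{9790}{4557}\right) - 320043 = \frac{1349989727}{440830509} - 320043 = - \frac{141083368602160}{440830509}$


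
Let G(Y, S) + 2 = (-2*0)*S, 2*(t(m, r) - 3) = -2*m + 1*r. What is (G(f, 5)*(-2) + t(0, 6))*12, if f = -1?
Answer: 120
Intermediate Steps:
t(m, r) = 3 + r/2 - m (t(m, r) = 3 + (-2*m + 1*r)/2 = 3 + (-2*m + r)/2 = 3 + (r - 2*m)/2 = 3 + (r/2 - m) = 3 + r/2 - m)
G(Y, S) = -2 (G(Y, S) = -2 + (-2*0)*S = -2 + 0*S = -2 + 0 = -2)
(G(f, 5)*(-2) + t(0, 6))*12 = (-2*(-2) + (3 + (½)*6 - 1*0))*12 = (4 + (3 + 3 + 0))*12 = (4 + 6)*12 = 10*12 = 120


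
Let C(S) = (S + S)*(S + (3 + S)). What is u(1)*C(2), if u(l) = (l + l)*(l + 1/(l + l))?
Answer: 84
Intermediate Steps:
C(S) = 2*S*(3 + 2*S) (C(S) = (2*S)*(3 + 2*S) = 2*S*(3 + 2*S))
u(l) = 2*l*(l + 1/(2*l)) (u(l) = (2*l)*(l + 1/(2*l)) = 2*l*(l + 1/(2*l)))
u(1)*C(2) = (1 + 2*1²)*(2*2*(3 + 2*2)) = (1 + 2*1)*(2*2*(3 + 4)) = (1 + 2)*(2*2*7) = 3*28 = 84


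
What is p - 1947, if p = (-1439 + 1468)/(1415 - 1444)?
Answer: -1948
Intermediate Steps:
p = -1 (p = 29/(-29) = 29*(-1/29) = -1)
p - 1947 = -1 - 1947 = -1948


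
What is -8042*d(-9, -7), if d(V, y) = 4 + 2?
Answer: -48252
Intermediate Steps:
d(V, y) = 6
-8042*d(-9, -7) = -8042*6 = -48252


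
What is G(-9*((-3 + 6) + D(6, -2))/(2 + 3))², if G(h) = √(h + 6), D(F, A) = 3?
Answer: -24/5 ≈ -4.8000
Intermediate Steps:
G(h) = √(6 + h)
G(-9*((-3 + 6) + D(6, -2))/(2 + 3))² = (√(6 - 9*((-3 + 6) + 3)/(2 + 3)))² = (√(6 - 9/(5/(3 + 3))))² = (√(6 - 9/(5/6)))² = (√(6 - 9/(5*(⅙))))² = (√(6 - 9/⅚))² = (√(6 - 9*6/5))² = (√(6 - 54/5))² = (√(-24/5))² = (2*I*√30/5)² = -24/5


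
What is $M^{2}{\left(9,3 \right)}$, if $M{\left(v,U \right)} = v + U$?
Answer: $144$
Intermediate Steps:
$M{\left(v,U \right)} = U + v$
$M^{2}{\left(9,3 \right)} = \left(3 + 9\right)^{2} = 12^{2} = 144$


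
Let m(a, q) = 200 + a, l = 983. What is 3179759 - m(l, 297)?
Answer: 3178576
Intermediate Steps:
3179759 - m(l, 297) = 3179759 - (200 + 983) = 3179759 - 1*1183 = 3179759 - 1183 = 3178576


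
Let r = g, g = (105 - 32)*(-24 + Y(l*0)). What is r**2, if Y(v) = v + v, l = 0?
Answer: 3069504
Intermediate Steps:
Y(v) = 2*v
g = -1752 (g = (105 - 32)*(-24 + 2*(0*0)) = 73*(-24 + 2*0) = 73*(-24 + 0) = 73*(-24) = -1752)
r = -1752
r**2 = (-1752)**2 = 3069504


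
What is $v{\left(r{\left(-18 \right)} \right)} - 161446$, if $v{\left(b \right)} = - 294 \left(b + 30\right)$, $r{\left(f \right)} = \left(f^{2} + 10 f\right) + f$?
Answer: $-207310$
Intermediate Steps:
$r{\left(f \right)} = f^{2} + 11 f$
$v{\left(b \right)} = -8820 - 294 b$ ($v{\left(b \right)} = - 294 \left(30 + b\right) = -8820 - 294 b$)
$v{\left(r{\left(-18 \right)} \right)} - 161446 = \left(-8820 - 294 \left(- 18 \left(11 - 18\right)\right)\right) - 161446 = \left(-8820 - 294 \left(\left(-18\right) \left(-7\right)\right)\right) - 161446 = \left(-8820 - 37044\right) - 161446 = -45864 - 161446 = -207310$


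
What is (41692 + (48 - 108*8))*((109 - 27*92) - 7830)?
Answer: -417139580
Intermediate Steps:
(41692 + (48 - 108*8))*((109 - 27*92) - 7830) = (41692 + (48 - 864))*((109 - 2484) - 7830) = (41692 - 816)*(-2375 - 7830) = 40876*(-10205) = -417139580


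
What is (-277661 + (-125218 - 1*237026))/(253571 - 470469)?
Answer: 639905/216898 ≈ 2.9503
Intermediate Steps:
(-277661 + (-125218 - 1*237026))/(253571 - 470469) = (-277661 + (-125218 - 237026))/(-216898) = (-277661 - 362244)*(-1/216898) = -639905*(-1/216898) = 639905/216898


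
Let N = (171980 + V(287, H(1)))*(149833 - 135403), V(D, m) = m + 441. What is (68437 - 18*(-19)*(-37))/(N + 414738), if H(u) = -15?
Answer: 55783/2488233318 ≈ 2.2419e-5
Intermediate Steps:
V(D, m) = 441 + m
N = 2487818580 (N = (171980 + (441 - 15))*(149833 - 135403) = (171980 + 426)*14430 = 172406*14430 = 2487818580)
(68437 - 18*(-19)*(-37))/(N + 414738) = (68437 - 18*(-19)*(-37))/(2487818580 + 414738) = (68437 + 342*(-37))/2488233318 = (68437 - 12654)*(1/2488233318) = 55783*(1/2488233318) = 55783/2488233318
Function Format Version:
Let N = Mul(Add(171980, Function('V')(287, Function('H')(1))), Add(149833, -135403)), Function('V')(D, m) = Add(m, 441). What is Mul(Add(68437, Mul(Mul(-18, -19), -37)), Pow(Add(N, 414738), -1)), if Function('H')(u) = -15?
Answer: Rational(55783, 2488233318) ≈ 2.2419e-5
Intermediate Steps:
Function('V')(D, m) = Add(441, m)
N = 2487818580 (N = Mul(Add(171980, Add(441, -15)), Add(149833, -135403)) = Mul(Add(171980, 426), 14430) = Mul(172406, 14430) = 2487818580)
Mul(Add(68437, Mul(Mul(-18, -19), -37)), Pow(Add(N, 414738), -1)) = Mul(Add(68437, Mul(Mul(-18, -19), -37)), Pow(Add(2487818580, 414738), -1)) = Mul(Add(68437, Mul(342, -37)), Pow(2488233318, -1)) = Mul(Add(68437, -12654), Rational(1, 2488233318)) = Mul(55783, Rational(1, 2488233318)) = Rational(55783, 2488233318)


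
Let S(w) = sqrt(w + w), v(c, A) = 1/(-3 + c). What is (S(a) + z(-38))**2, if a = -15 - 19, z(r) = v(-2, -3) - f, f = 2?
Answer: (11 - 10*I*sqrt(17))**2/25 ≈ -63.16 - 36.283*I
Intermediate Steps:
z(r) = -11/5 (z(r) = 1/(-3 - 2) - 1*2 = 1/(-5) - 2 = -1/5 - 2 = -11/5)
a = -34
S(w) = sqrt(2)*sqrt(w) (S(w) = sqrt(2*w) = sqrt(2)*sqrt(w))
(S(a) + z(-38))**2 = (sqrt(2)*sqrt(-34) - 11/5)**2 = (sqrt(2)*(I*sqrt(34)) - 11/5)**2 = (2*I*sqrt(17) - 11/5)**2 = (-11/5 + 2*I*sqrt(17))**2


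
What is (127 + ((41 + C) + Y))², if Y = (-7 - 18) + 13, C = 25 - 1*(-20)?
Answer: 40401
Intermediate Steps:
C = 45 (C = 25 + 20 = 45)
Y = -12 (Y = -25 + 13 = -12)
(127 + ((41 + C) + Y))² = (127 + ((41 + 45) - 12))² = (127 + (86 - 12))² = (127 + 74)² = 201² = 40401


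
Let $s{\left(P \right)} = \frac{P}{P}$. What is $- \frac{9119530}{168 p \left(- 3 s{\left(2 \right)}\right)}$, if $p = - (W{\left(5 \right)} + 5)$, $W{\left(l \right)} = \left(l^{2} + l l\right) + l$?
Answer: $- \frac{130279}{432} \approx -301.57$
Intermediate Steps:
$s{\left(P \right)} = 1$
$W{\left(l \right)} = l + 2 l^{2}$ ($W{\left(l \right)} = \left(l^{2} + l^{2}\right) + l = 2 l^{2} + l = l + 2 l^{2}$)
$p = -60$ ($p = - (5 \left(1 + 2 \cdot 5\right) + 5) = - (5 \left(1 + 10\right) + 5) = - (5 \cdot 11 + 5) = - (55 + 5) = \left(-1\right) 60 = -60$)
$- \frac{9119530}{168 p \left(- 3 s{\left(2 \right)}\right)} = - \frac{9119530}{168 \left(-60\right) \left(\left(-3\right) 1\right)} = - \frac{9119530}{\left(-10080\right) \left(-3\right)} = - \frac{9119530}{30240} = \left(-9119530\right) \frac{1}{30240} = - \frac{130279}{432}$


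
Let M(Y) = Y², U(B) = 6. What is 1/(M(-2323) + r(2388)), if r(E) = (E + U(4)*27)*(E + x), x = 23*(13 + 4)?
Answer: 1/12482779 ≈ 8.0110e-8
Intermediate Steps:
x = 391 (x = 23*17 = 391)
r(E) = (162 + E)*(391 + E) (r(E) = (E + 6*27)*(E + 391) = (E + 162)*(391 + E) = (162 + E)*(391 + E))
1/(M(-2323) + r(2388)) = 1/((-2323)² + (63342 + 2388² + 553*2388)) = 1/(5396329 + (63342 + 5702544 + 1320564)) = 1/(5396329 + 7086450) = 1/12482779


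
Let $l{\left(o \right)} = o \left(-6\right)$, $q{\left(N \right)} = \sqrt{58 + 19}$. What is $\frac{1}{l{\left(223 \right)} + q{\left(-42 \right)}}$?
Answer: $- \frac{1338}{1790167} - \frac{\sqrt{77}}{1790167} \approx -0.00075232$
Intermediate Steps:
$q{\left(N \right)} = \sqrt{77}$
$l{\left(o \right)} = - 6 o$
$\frac{1}{l{\left(223 \right)} + q{\left(-42 \right)}} = \frac{1}{\left(-6\right) 223 + \sqrt{77}} = \frac{1}{-1338 + \sqrt{77}}$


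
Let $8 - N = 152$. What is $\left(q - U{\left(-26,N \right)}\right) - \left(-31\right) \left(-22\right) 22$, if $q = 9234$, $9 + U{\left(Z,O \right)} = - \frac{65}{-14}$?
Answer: $- \frac{80719}{14} \approx -5765.6$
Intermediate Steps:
$N = -144$ ($N = 8 - 152 = -144$)
$U{\left(Z,O \right)} = - \frac{61}{14}$ ($U{\left(Z,O \right)} = -9 - \frac{65}{-14} = -9 - - \frac{65}{14} = -9 + \frac{65}{14} = - \frac{61}{14}$)
$\left(q - U{\left(-26,N \right)}\right) - \left(-31\right) \left(-22\right) 22 = \left(9234 - - \frac{61}{14}\right) - \left(-31\right) \left(-22\right) 22 = \left(9234 + \frac{61}{14}\right) - 682 \cdot 22 = \frac{129337}{14} - 15004 = - \frac{80719}{14}$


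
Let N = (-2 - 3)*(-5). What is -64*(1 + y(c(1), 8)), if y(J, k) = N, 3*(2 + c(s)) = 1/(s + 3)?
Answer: -1664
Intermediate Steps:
c(s) = -2 + 1/(3*(3 + s)) (c(s) = -2 + 1/(3*(s + 3)) = -2 + 1/(3*(3 + s)))
N = 25 (N = -5*(-5) = 25)
y(J, k) = 25
-64*(1 + y(c(1), 8)) = -64*(1 + 25) = -64*26 = -1664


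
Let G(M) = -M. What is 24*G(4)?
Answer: -96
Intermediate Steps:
24*G(4) = 24*(-1*4) = 24*(-4) = -96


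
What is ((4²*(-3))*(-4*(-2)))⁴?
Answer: 21743271936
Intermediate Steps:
((4²*(-3))*(-4*(-2)))⁴ = ((16*(-3))*8)⁴ = (-48*8)⁴ = (-384)⁴ = 21743271936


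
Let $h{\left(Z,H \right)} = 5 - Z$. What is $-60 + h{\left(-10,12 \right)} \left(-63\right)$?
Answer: $-1005$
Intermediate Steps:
$-60 + h{\left(-10,12 \right)} \left(-63\right) = -60 + \left(5 - -10\right) \left(-63\right) = -60 + \left(5 + 10\right) \left(-63\right) = -60 + 15 \left(-63\right) = -60 - 945 = -1005$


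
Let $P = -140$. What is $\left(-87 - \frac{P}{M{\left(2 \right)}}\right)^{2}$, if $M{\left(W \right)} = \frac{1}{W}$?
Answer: $37249$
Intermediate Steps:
$\left(-87 - \frac{P}{M{\left(2 \right)}}\right)^{2} = \left(-87 - - \frac{140}{\frac{1}{2}}\right)^{2} = \left(-87 - - 140 \frac{1}{\frac{1}{2}}\right)^{2} = \left(-87 - \left(-140\right) 2\right)^{2} = \left(-87 - -280\right)^{2} = \left(-87 + 280\right)^{2} = 193^{2} = 37249$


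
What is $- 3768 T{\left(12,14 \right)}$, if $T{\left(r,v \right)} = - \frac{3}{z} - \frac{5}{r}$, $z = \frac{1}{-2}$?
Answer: $-21038$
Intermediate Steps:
$z = - \frac{1}{2} \approx -0.5$
$T{\left(r,v \right)} = 6 - \frac{5}{r}$ ($T{\left(r,v \right)} = - \frac{3}{- \frac{1}{2}} - \frac{5}{r} = \left(-3\right) \left(-2\right) - \frac{5}{r} = 6 - \frac{5}{r}$)
$- 3768 T{\left(12,14 \right)} = - 3768 \left(6 - \frac{5}{12}\right) = \left(-3768\right) \frac{67}{12} = -21038$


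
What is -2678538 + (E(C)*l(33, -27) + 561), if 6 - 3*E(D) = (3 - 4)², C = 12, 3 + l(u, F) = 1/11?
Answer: -88373401/33 ≈ -2.6780e+6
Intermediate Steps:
l(u, F) = -32/11 (l(u, F) = -3 + 1/11 = -32/11)
E(D) = 5/3 (E(D) = 2 - (3 - 4)²/3 = 2 - ⅓*(-1)² = 2 - ⅓*1 = 2 - ⅓ = 5/3)
-2678538 + (E(C)*l(33, -27) + 561) = -2678538 + ((5/3)*(-32/11) + 561) = -2678538 + (-160/33 + 561) = -2678538 + 18353/33 = -88373401/33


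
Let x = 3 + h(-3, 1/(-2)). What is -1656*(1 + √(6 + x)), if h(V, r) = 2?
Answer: -1656 - 1656*√11 ≈ -7148.3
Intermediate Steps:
x = 5 (x = 3 + 2 = 5)
-1656*(1 + √(6 + x)) = -1656*(1 + √(6 + 5)) = -1656*(1 + √11) = -414*(4 + 4*√11) = -1656 - 1656*√11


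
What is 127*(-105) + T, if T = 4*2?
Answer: -13327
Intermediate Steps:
T = 8
127*(-105) + T = 127*(-105) + 8 = -13335 + 8 = -13327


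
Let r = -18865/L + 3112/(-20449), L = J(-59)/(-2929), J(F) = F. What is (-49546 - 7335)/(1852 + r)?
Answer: 68626414571/1127687219941 ≈ 0.060856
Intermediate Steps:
L = 59/2929 (L = -59/(-2929) = -59*(-1/2929) = 59/2929 ≈ 0.020143)
r = -1129921641273/1206491 (r = -18865/59/2929 + 3112/(-20449) = -18865*2929/59 + 3112*(-1/20449) = -55255585/59 - 3112/20449 = -1129921641273/1206491 ≈ -9.3654e+5)
(-49546 - 7335)/(1852 + r) = (-49546 - 7335)/(1852 - 1129921641273/1206491) = -56881/(-1127687219941/1206491) = -56881*(-1206491/1127687219941) = 68626414571/1127687219941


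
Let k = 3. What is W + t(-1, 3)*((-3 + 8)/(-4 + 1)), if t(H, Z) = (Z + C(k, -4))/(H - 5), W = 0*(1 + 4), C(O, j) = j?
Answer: -5/18 ≈ -0.27778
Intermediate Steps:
W = 0 (W = 0*5 = 0)
t(H, Z) = (-4 + Z)/(-5 + H) (t(H, Z) = (Z - 4)/(H - 5) = (-4 + Z)/(-5 + H))
W + t(-1, 3)*((-3 + 8)/(-4 + 1)) = 0 + ((-4 + 3)/(-5 - 1))*((-3 + 8)/(-4 + 1)) = 0 + (-1/(-6))*(5/(-3)) = 0 + (-⅙*(-1))*(5*(-⅓)) = 0 + (⅙)*(-5/3) = 0 - 5/18 = -5/18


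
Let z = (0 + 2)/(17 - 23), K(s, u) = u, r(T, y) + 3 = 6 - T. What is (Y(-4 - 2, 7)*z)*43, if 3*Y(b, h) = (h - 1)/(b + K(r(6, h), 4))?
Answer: 43/3 ≈ 14.333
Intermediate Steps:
r(T, y) = 3 - T (r(T, y) = -3 + (6 - T) = 3 - T)
Y(b, h) = (-1 + h)/(3*(4 + b)) (Y(b, h) = ((h - 1)/(b + 4))/3 = ((-1 + h)/(4 + b))/3 = (-1 + h)/(3*(4 + b)))
z = -1/3 (z = 2/(-6) = 2*(-1/6) = -1/3 ≈ -0.33333)
(Y(-4 - 2, 7)*z)*43 = (((-1 + 7)/(3*(4 + (-4 - 2))))*(-1/3))*43 = (((1/3)*6/(4 - 6))*(-1/3))*43 = (((1/3)*6/(-2))*(-1/3))*43 = (((1/3)*(-1/2)*6)*(-1/3))*43 = -1*(-1/3)*43 = (1/3)*43 = 43/3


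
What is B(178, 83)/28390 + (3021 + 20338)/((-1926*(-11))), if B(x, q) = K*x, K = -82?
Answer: 176965577/300735270 ≈ 0.58844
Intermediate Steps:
B(x, q) = -82*x
B(178, 83)/28390 + (3021 + 20338)/((-1926*(-11))) = -82*178/28390 + (3021 + 20338)/((-1926*(-11))) = -14596*1/28390 + 23359/21186 = -7298/14195 + 23359*(1/21186) = -7298/14195 + 23359/21186 = 176965577/300735270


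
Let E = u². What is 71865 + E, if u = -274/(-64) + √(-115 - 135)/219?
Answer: 3530338403369/49112064 + 685*I*√10/3504 ≈ 71883.0 + 0.6182*I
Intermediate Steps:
u = 137/32 + 5*I*√10/219 (u = -274*(-1/64) + √(-250)*(1/219) = 137/32 + (5*I*√10)*(1/219) = 137/32 + 5*I*√10/219 ≈ 4.2813 + 0.072198*I)
E = (137/32 + 5*I*√10/219)² ≈ 18.324 + 0.6182*I
71865 + E = 71865 + (899924009/49112064 + 685*I*√10/3504) = 3530338403369/49112064 + 685*I*√10/3504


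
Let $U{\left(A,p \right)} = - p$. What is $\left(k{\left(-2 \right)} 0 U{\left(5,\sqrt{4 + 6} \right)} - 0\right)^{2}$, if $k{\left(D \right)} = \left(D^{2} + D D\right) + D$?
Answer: $0$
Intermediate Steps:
$k{\left(D \right)} = D + 2 D^{2}$ ($k{\left(D \right)} = \left(D^{2} + D^{2}\right) + D = 2 D^{2} + D = D + 2 D^{2}$)
$\left(k{\left(-2 \right)} 0 U{\left(5,\sqrt{4 + 6} \right)} - 0\right)^{2} = \left(- 2 \left(1 + 2 \left(-2\right)\right) 0 \left(- \sqrt{4 + 6}\right) - 0\right)^{2} = \left(- 2 \left(1 - 4\right) 0 \left(- \sqrt{10}\right) + \left(-2 + 2\right)\right)^{2} = \left(\left(-2\right) \left(-3\right) 0 \left(- \sqrt{10}\right) + 0\right)^{2} = \left(6 \cdot 0 \left(- \sqrt{10}\right) + 0\right)^{2} = \left(0 \left(- \sqrt{10}\right) + 0\right)^{2} = \left(0 + 0\right)^{2} = 0^{2} = 0$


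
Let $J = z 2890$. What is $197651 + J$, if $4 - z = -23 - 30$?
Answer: $362381$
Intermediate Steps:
$z = 57$ ($z = 4 - \left(-23 - 30\right) = 4 - -53 = 4 + 53 = 57$)
$J = 164730$ ($J = 57 \cdot 2890 = 164730$)
$197651 + J = 197651 + 164730 = 362381$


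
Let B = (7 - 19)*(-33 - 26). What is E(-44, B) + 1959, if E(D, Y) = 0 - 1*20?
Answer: 1939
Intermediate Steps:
B = 708 (B = -12*(-59) = 708)
E(D, Y) = -20 (E(D, Y) = 0 - 20 = -20)
E(-44, B) + 1959 = -20 + 1959 = 1939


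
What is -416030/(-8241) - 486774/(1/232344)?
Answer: -932049009031666/8241 ≈ -1.1310e+11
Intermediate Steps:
-416030/(-8241) - 486774/(1/232344) = -416030*(-1/8241) - 486774/1/232344 = 416030/8241 - 486774*232344 = 416030/8241 - 113099018256 = -932049009031666/8241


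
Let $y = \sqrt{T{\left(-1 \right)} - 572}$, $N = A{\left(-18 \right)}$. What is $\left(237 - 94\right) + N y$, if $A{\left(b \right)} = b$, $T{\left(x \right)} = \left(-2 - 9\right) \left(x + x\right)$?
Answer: $143 - 90 i \sqrt{22} \approx 143.0 - 422.14 i$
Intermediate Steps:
$T{\left(x \right)} = - 22 x$ ($T{\left(x \right)} = - 11 \cdot 2 x = - 22 x$)
$N = -18$
$y = 5 i \sqrt{22}$ ($y = \sqrt{\left(-22\right) \left(-1\right) - 572} = \sqrt{22 - 572} = \sqrt{-550} = 5 i \sqrt{22} \approx 23.452 i$)
$\left(237 - 94\right) + N y = \left(237 - 94\right) - 18 \cdot 5 i \sqrt{22} = 143 - 90 i \sqrt{22}$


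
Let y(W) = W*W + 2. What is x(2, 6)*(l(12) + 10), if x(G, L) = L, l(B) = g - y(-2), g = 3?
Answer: 42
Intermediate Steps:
y(W) = 2 + W**2 (y(W) = W**2 + 2 = 2 + W**2)
l(B) = -3 (l(B) = 3 - (2 + (-2)**2) = 3 - (2 + 4) = 3 - 1*6 = 3 - 6 = -3)
x(2, 6)*(l(12) + 10) = 6*(-3 + 10) = 6*7 = 42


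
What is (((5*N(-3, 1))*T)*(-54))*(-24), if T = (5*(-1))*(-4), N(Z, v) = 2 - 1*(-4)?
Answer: 777600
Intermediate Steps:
N(Z, v) = 6 (N(Z, v) = 2 + 4 = 6)
T = 20 (T = -5*(-4) = 20)
(((5*N(-3, 1))*T)*(-54))*(-24) = (((5*6)*20)*(-54))*(-24) = ((30*20)*(-54))*(-24) = (600*(-54))*(-24) = -32400*(-24) = 777600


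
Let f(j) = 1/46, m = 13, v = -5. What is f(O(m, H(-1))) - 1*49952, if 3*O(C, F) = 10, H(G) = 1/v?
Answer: -2297791/46 ≈ -49952.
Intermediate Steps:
H(G) = -⅕ (H(G) = 1/(-5) = -⅕)
O(C, F) = 10/3 (O(C, F) = (⅓)*10 = 10/3)
f(j) = 1/46
f(O(m, H(-1))) - 1*49952 = 1/46 - 1*49952 = 1/46 - 49952 = -2297791/46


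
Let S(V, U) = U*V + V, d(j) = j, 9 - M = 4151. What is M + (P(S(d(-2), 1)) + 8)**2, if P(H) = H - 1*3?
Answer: -4141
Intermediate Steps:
M = -4142 (M = 9 - 1*4151 = 9 - 4151 = -4142)
S(V, U) = V + U*V
P(H) = -3 + H (P(H) = H - 3 = -3 + H)
M + (P(S(d(-2), 1)) + 8)**2 = -4142 + ((-3 - 2*(1 + 1)) + 8)**2 = -4142 + ((-3 - 2*2) + 8)**2 = -4142 + ((-3 - 4) + 8)**2 = -4142 + (-7 + 8)**2 = -4142 + 1**2 = -4142 + 1 = -4141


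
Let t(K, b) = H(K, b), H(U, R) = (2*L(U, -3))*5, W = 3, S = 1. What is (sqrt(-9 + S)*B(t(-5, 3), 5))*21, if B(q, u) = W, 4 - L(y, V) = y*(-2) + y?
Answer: 126*I*sqrt(2) ≈ 178.19*I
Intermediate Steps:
L(y, V) = 4 + y (L(y, V) = 4 - (y*(-2) + y) = 4 - (-2*y + y) = 4 - (-1)*y = 4 + y)
H(U, R) = 40 + 10*U (H(U, R) = (2*(4 + U))*5 = (8 + 2*U)*5 = 40 + 10*U)
t(K, b) = 40 + 10*K
B(q, u) = 3
(sqrt(-9 + S)*B(t(-5, 3), 5))*21 = (sqrt(-9 + 1)*3)*21 = (sqrt(-8)*3)*21 = ((2*I*sqrt(2))*3)*21 = (6*I*sqrt(2))*21 = 126*I*sqrt(2)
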